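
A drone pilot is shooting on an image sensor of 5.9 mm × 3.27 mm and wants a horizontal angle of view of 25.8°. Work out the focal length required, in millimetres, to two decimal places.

From α = 2·arctan(w/2f) we get f = w / (2·tan(α/2)).
With w = 5.9 mm and α/2 = 12.9°, tan(α/2) ≈ 0.22903, so f ≈ 5.9 / 0.45806 ≈ 12.8804 mm.

12.88 mm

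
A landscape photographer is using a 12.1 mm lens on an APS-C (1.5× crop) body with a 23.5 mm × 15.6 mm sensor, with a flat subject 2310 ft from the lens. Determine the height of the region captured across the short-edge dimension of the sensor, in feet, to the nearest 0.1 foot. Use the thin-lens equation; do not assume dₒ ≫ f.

2978.1 ft

dₒ: 2310 ft × 304.8 mm/ft = 704087.98 mm.
Similar triangles through the lens centre give W/dₒ = h/dᵢ; with 1/f = 1/dₒ + 1/dᵢ this gives W = h·(dₒ − f)/f.
W = 15.6 mm × (704088 − 12.1) / 12.1 = 15.6 × 58188.0890 ≈ 907734.189 mm = 907734.189/304.8 ft = 2978.13 ft.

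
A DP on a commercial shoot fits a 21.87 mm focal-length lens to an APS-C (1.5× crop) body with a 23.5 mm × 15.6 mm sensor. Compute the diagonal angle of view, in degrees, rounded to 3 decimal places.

65.633°

Sensor diagonal = √(23.5² + 15.6²) = √795.6100 ≈ 28.2066 mm.
Angle of view α = 2·arctan(d/2f) with d = 28.2066 mm and f = 21.87 mm.
d/2f = 0.64487; arctan(0.64487) ≈ 32.8167°, so α ≈ 65.6334°.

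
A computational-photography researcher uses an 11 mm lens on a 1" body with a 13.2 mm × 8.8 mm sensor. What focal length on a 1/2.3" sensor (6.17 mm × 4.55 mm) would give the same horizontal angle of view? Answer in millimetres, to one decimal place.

Equal angle of view means equal width/f ratio, so f₂ = f₁ · (width₂/width₁) = 11 × 6.17/13.2.
f₂ = 11 × 0.46742 ≈ 5.142 mm.

5.1 mm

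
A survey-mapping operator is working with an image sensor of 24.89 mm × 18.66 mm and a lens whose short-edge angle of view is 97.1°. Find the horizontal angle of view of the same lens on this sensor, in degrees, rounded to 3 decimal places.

112.982°

From the short-edge AOV: f = 18.66 / (2·tan(48.55°)) = 18.66 / 2.26457 ≈ 8.2400 mm.
Horizontal AOV = 2·arctan(24.89 / (2 × 8.2400)) = 2·arctan(1.51032) ≈ 112.9820°.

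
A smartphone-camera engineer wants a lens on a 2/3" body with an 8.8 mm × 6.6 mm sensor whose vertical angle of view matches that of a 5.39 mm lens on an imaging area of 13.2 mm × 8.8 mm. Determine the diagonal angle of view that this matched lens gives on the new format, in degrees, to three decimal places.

Equal vertical AOV ⇒ f₂ = f₁ · 6.6/8.8 = 5.39 × 0.75000 ≈ 4.0425 mm.
Sensor diagonal = √(8.8² + 6.6²) = √121.0000 ≈ 11.0000 mm.
Diagonal AOV on the new format = 2·arctan(11.0000 / (2 × 4.0425)) = 2·arctan(1.36054) ≈ 107.3682°.

107.368°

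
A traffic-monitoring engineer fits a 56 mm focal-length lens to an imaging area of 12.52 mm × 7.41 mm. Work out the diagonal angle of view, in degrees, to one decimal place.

14.8°

Sensor diagonal = √(12.52² + 7.41²) = √211.6585 ≈ 14.5485 mm.
Angle of view α = 2·arctan(d/2f) with d = 14.5485 mm and f = 56 mm.
d/2f = 0.12990; arctan(0.12990) ≈ 7.4011°, so α ≈ 14.8022°.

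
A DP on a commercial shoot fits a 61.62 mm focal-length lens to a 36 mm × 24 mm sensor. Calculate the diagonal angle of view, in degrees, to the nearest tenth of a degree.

38.7°

Sensor diagonal = √(36² + 24²) = √1872.0000 ≈ 43.2666 mm.
Angle of view α = 2·arctan(d/2f) with d = 43.2666 mm and f = 61.62 mm.
d/2f = 0.35108; arctan(0.35108) ≈ 19.3450°, so α ≈ 38.6899°.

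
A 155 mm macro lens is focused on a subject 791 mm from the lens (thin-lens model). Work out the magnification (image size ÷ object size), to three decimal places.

Thin lens: 1/f = 1/dₒ + 1/dᵢ → 1/dᵢ = 1/155 − 1/791 = 0.0051874 mm⁻¹, so dᵢ ≈ 192.7752 mm.
Magnification m = dᵢ/dₒ = 192.7752/791 ≈ 0.24371.

0.244×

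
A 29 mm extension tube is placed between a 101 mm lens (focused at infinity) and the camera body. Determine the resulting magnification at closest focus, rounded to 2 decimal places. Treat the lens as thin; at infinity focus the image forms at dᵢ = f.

The tube moves the image plane from f to f + e, so dᵢ = 101 + 29 = 130 mm. Focus is achieved when 1/f = 1/dₒ + 1/dᵢ, giving dₒ = 1/(1/f − 1/(f+e)).
Magnification m = dᵢ/dₒ = (f+e)·(1/f − 1/(f+e)) = e/f = 29/101 ≈ 0.2871.

0.29×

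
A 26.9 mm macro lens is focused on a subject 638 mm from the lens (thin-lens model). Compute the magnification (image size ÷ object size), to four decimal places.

0.0440×

Thin lens: 1/f = 1/dₒ + 1/dᵢ → 1/dᵢ = 1/26.9 − 1/638 = 0.0356073 mm⁻¹, so dᵢ ≈ 28.0841 mm.
Magnification m = dᵢ/dₒ = 28.0841/638 ≈ 0.04402.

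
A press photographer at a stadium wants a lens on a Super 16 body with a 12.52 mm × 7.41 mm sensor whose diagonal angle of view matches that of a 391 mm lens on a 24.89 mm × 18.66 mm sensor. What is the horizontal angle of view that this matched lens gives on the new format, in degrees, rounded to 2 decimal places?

Sensor diagonal = √(24.89² + 18.66²) = √967.7077 ≈ 31.1080 mm.
Sensor diagonal = √(12.52² + 7.41²) = √211.6585 ≈ 14.5485 mm.
Equal diagonal AOV ⇒ f₂ = f₁ · 14.5485/31.1080 = 391 × 0.46768 ≈ 182.8616 mm.
Horizontal AOV on the new format = 2·arctan(12.52 / (2 × 182.8616)) = 2·arctan(0.03423) ≈ 3.9213°.

3.92°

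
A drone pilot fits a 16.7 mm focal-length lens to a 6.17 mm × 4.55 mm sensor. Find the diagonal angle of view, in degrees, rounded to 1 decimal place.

Sensor diagonal = √(6.17² + 4.55²) = √58.7714 ≈ 7.6663 mm.
Angle of view α = 2·arctan(d/2f) with d = 7.6663 mm and f = 16.7 mm.
d/2f = 0.22953; arctan(0.22953) ≈ 12.9271°, so α ≈ 25.8542°.

25.9°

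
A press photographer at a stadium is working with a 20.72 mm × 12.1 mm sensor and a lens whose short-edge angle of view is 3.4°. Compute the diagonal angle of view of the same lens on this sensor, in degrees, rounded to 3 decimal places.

From the short-edge AOV: f = 12.1 / (2·tan(1.7°)) = 12.1 / 0.05936 ≈ 203.8457 mm.
Sensor diagonal = √(20.72² + 12.1²) = √575.7284 ≈ 23.9943 mm.
Diagonal AOV = 2·arctan(23.9943 / (2 × 203.8457)) = 2·arctan(0.05885) ≈ 6.7364°.

6.736°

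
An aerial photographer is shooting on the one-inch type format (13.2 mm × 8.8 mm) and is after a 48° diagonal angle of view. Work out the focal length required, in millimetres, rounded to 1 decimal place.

17.8 mm

Sensor diagonal = √(13.2² + 8.8²) = √251.6800 ≈ 15.8644 mm.
From α = 2·arctan(d/2f) we get f = d / (2·tan(α/2)).
With d = 15.8644 mm and α/2 = 24°, tan(α/2) ≈ 0.44523, so f ≈ 15.8644 / 0.89046 ≈ 17.8160 mm.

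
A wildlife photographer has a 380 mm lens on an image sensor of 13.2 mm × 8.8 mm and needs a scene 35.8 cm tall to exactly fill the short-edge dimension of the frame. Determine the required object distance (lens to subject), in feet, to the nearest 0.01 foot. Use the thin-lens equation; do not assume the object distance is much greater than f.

W: 35.8 cm = 358 mm.
Magnification m = h/W = dᵢ/dₒ; combined with 1/f = 1/dₒ + 1/dᵢ this gives dₒ = f·(1 + W/h).
dₒ = 380 mm × (1 + 358/8.8) = 380 × 41.6818 ≈ 15839.091 mm = 15839.091/304.8 ft = 51.9655 ft.

51.97 ft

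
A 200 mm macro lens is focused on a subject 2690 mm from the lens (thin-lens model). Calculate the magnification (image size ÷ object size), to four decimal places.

0.0803×

Thin lens: 1/f = 1/dₒ + 1/dᵢ → 1/dᵢ = 1/200 − 1/2690 = 0.0046283 mm⁻¹, so dᵢ ≈ 216.0643 mm.
Magnification m = dᵢ/dₒ = 216.0643/2690 ≈ 0.08032.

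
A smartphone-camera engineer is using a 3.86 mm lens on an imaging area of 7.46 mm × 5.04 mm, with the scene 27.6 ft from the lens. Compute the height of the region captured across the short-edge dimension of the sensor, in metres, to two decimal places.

10.98 m

dₒ: 27.6 ft × 304.8 mm/ft = 8412.48 mm.
Similar triangles through the lens centre give W/dₒ = h/dᵢ; with 1/f = 1/dₒ + 1/dᵢ this gives W = h·(dₒ − f)/f.
W = 5.04 mm × (8412.48 − 3.86) / 3.86 = 5.04 × 2178.3989 ≈ 10979.130 mm = 10.9791 m.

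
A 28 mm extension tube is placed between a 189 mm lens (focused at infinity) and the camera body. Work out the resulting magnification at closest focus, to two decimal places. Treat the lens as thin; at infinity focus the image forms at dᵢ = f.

0.15×

The tube moves the image plane from f to f + e, so dᵢ = 189 + 28 = 217 mm. Focus is achieved when 1/f = 1/dₒ + 1/dᵢ, giving dₒ = 1/(1/f − 1/(f+e)).
Magnification m = dᵢ/dₒ = (f+e)·(1/f − 1/(f+e)) = e/f = 28/189 ≈ 0.1481.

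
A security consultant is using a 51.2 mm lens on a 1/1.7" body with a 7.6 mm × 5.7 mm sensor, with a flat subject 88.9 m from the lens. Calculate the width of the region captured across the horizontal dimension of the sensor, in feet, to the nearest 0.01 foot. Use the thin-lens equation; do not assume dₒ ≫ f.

dₒ: 88.9 m = 88900 mm.
Similar triangles through the lens centre give W/dₒ = w/dᵢ; with 1/f = 1/dₒ + 1/dᵢ this gives W = w·(dₒ − f)/f.
W = 7.6 mm × (88900 − 51.2) / 51.2 = 7.6 × 1735.3281 ≈ 13188.494 mm = 13188.494/304.8 ft = 43.2693 ft.

43.27 ft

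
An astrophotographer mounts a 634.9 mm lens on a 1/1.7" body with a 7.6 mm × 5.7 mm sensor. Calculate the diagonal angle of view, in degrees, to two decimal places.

Sensor diagonal = √(7.6² + 5.7²) = √90.2500 ≈ 9.5000 mm.
Angle of view α = 2·arctan(d/2f) with d = 9.5000 mm and f = 634.9 mm.
d/2f = 0.00748; arctan(0.00748) ≈ 0.4286°, so α ≈ 0.8573°.

0.86°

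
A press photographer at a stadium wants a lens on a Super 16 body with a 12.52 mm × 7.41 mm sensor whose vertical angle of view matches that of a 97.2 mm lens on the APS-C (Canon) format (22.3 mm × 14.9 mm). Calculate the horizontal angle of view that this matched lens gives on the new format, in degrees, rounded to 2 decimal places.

14.76°

Equal vertical AOV ⇒ f₂ = f₁ · 7.41/14.9 = 97.2 × 0.49732 ≈ 48.3391 mm.
Horizontal AOV on the new format = 2·arctan(12.52 / (2 × 48.3391)) = 2·arctan(0.12950) ≈ 14.7577°.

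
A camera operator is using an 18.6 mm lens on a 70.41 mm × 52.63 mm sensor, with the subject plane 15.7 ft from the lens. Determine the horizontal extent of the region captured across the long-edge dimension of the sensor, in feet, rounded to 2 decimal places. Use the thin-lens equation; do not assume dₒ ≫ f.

59.20 ft

dₒ: 15.7 ft × 304.8 mm/ft = 4785.36 mm.
Similar triangles through the lens centre give W/dₒ = w/dᵢ; with 1/f = 1/dₒ + 1/dᵢ this gives W = w·(dₒ − f)/f.
W = 70.41 mm × (4785.36 − 18.6) / 18.6 = 70.41 × 256.2774 ≈ 18044.493 mm = 18044.493/304.8 ft = 59.2011 ft.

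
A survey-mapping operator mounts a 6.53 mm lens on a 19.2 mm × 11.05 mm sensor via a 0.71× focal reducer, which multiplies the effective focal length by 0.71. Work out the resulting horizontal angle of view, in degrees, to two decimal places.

128.44°

Effective focal length f = 6.53 × 0.71 = 4.6363 mm.
α = 2·arctan(19.2 / (2 × 4.6363)) = 2·arctan(2.07062) ≈ 128.4438°.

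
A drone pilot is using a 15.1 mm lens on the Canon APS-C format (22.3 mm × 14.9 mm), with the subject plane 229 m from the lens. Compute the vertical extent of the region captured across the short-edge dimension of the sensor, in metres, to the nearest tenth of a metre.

226.0 m

dₒ: 229 m = 229000 mm.
Similar triangles through the lens centre give W/dₒ = h/dᵢ; with 1/f = 1/dₒ + 1/dᵢ this gives W = h·(dₒ − f)/f.
W = 14.9 mm × (229000 − 15.1) / 15.1 = 14.9 × 15164.5629 ≈ 225951.987 mm = 225.952 m.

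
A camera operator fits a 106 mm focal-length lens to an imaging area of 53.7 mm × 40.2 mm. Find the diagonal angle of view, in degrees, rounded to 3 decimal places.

35.116°

Sensor diagonal = √(53.7² + 40.2²) = √4499.7300 ≈ 67.0800 mm.
Angle of view α = 2·arctan(d/2f) with d = 67.0800 mm and f = 106 mm.
d/2f = 0.31642; arctan(0.31642) ≈ 17.5582°, so α ≈ 35.1163°.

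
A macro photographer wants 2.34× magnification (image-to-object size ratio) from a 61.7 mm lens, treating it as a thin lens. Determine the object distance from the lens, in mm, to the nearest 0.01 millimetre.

88.07 mm

With m = dᵢ/dₒ and 1/f = 1/dₒ + 1/dᵢ, substituting dᵢ = m·dₒ gives 1/f = (1 + 1/m)/dₒ, hence dₒ = f·(1 + 1/m).
dₒ = 61.7 × (1 + 1/2.34) = 61.7 × 1.42735 ≈ 88.068 mm.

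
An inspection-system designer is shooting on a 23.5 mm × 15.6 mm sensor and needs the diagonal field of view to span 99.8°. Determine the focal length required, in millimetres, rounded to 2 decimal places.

Sensor diagonal = √(23.5² + 15.6²) = √795.6100 ≈ 28.2066 mm.
From α = 2·arctan(d/2f) we get f = d / (2·tan(α/2)).
With d = 28.2066 mm and α/2 = 49.9°, tan(α/2) ≈ 1.18754, so f ≈ 28.2066 / 2.37508 ≈ 11.8761 mm.

11.88 mm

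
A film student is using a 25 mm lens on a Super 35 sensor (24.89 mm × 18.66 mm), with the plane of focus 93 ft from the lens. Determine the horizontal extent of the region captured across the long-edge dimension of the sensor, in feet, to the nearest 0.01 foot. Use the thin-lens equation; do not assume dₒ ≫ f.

dₒ: 93 ft × 304.8 mm/ft = 28346.40 mm.
Similar triangles through the lens centre give W/dₒ = w/dᵢ; with 1/f = 1/dₒ + 1/dᵢ this gives W = w·(dₒ − f)/f.
W = 24.89 mm × (28346.4 − 25) / 25 = 24.89 × 1132.8560 ≈ 28196.785 mm = 28196.785/304.8 ft = 92.5091 ft.

92.51 ft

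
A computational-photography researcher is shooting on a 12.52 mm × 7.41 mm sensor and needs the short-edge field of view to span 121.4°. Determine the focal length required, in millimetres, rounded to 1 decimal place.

From α = 2·arctan(h/2f) we get f = h / (2·tan(α/2)).
With h = 7.41 mm and α/2 = 60.7°, tan(α/2) ≈ 1.78198, so f ≈ 7.41 / 3.56396 ≈ 2.0791 mm.

2.1 mm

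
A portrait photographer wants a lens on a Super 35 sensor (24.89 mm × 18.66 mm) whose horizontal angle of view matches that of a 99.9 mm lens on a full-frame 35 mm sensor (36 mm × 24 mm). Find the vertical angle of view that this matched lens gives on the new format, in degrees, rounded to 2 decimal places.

Equal horizontal AOV ⇒ f₂ = f₁ · 24.89/36 = 99.9 × 0.69139 ≈ 69.0698 mm.
Vertical AOV on the new format = 2·arctan(18.66 / (2 × 69.0698)) = 2·arctan(0.13508) ≈ 15.3860°.

15.39°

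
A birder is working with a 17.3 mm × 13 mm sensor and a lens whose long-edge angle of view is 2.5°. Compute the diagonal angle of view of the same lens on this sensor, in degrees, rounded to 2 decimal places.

3.13°

From the long-edge AOV: f = 17.3 / (2·tan(1.25°)) = 17.3 / 0.04364 ≈ 396.4239 mm.
Sensor diagonal = √(17.3² + 13²) = √468.2900 ≈ 21.6400 mm.
Diagonal AOV = 2·arctan(21.6400 / (2 × 396.4239)) = 2·arctan(0.02729) ≈ 3.1269°.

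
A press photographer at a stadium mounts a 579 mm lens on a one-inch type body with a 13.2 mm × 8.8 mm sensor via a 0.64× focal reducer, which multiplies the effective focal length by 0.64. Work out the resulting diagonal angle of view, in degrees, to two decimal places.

Effective focal length f = 579 × 0.64 = 370.56 mm.
Sensor diagonal = √(13.2² + 8.8²) = √251.6800 ≈ 15.8644 mm.
α = 2·arctan(15.864 / (2 × 370.56)) = 2·arctan(0.02141) ≈ 2.4526°.

2.45°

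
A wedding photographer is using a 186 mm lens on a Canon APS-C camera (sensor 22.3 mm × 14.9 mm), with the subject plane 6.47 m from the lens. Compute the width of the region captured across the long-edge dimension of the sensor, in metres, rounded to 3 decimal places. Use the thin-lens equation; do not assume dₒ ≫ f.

0.753 m

dₒ: 6.47 m = 6470 mm.
Similar triangles through the lens centre give W/dₒ = w/dᵢ; with 1/f = 1/dₒ + 1/dᵢ this gives W = w·(dₒ − f)/f.
W = 22.3 mm × (6470 − 186) / 186 = 22.3 × 33.7849 ≈ 753.404 mm = 0.753404 m.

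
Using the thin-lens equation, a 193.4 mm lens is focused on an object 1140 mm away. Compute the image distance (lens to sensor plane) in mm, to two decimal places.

232.91 mm

1/dᵢ = 1/f − 1/dₒ = 1/193.4 − 1/1140 = 0.0042934 mm⁻¹.
dᵢ = 1/0.0042934 ≈ 232.9136 mm.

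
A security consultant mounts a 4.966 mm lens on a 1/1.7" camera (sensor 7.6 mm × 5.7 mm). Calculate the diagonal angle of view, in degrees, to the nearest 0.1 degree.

87.5°

Sensor diagonal = √(7.6² + 5.7²) = √90.2500 ≈ 9.5000 mm.
Angle of view α = 2·arctan(d/2f) with d = 9.5000 mm and f = 4.966 mm.
d/2f = 0.95650; arctan(0.95650) ≈ 43.7264°, so α ≈ 87.4529°.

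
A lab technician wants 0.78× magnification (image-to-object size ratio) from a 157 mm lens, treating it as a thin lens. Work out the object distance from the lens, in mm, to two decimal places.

With m = dᵢ/dₒ and 1/f = 1/dₒ + 1/dᵢ, substituting dᵢ = m·dₒ gives 1/f = (1 + 1/m)/dₒ, hence dₒ = f·(1 + 1/m).
dₒ = 157 × (1 + 1/0.78) = 157 × 2.28205 ≈ 358.282 mm.

358.28 mm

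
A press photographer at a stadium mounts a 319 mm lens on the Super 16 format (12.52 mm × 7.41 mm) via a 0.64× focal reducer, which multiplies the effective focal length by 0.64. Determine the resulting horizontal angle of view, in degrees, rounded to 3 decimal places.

3.513°

Effective focal length f = 319 × 0.64 = 204.16 mm.
α = 2·arctan(12.52 / (2 × 204.16)) = 2·arctan(0.03066) ≈ 3.5125°.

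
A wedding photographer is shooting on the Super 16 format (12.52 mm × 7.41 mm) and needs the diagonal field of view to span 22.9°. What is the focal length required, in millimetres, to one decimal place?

Sensor diagonal = √(12.52² + 7.41²) = √211.6585 ≈ 14.5485 mm.
From α = 2·arctan(d/2f) we get f = d / (2·tan(α/2)).
With d = 14.5485 mm and α/2 = 11.45°, tan(α/2) ≈ 0.20254, so f ≈ 14.5485 / 0.40509 ≈ 35.9144 mm.

35.9 mm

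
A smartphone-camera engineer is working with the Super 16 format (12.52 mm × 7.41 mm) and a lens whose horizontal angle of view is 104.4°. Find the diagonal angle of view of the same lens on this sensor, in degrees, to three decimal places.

112.552°

From the horizontal AOV: f = 12.52 / (2·tan(52.2°)) = 12.52 / 2.57838 ≈ 4.8558 mm.
Sensor diagonal = √(12.52² + 7.41²) = √211.6585 ≈ 14.5485 mm.
Diagonal AOV = 2·arctan(14.5485 / (2 × 4.8558)) = 2·arctan(1.49807) ≈ 112.5516°.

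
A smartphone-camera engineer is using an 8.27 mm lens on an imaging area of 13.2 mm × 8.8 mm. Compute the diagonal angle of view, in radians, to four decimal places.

1.5291 rad

Sensor diagonal = √(13.2² + 8.8²) = √251.6800 ≈ 15.8644 mm.
Angle of view α = 2·arctan(d/2f) with d = 15.8644 mm and f = 8.27 mm.
d/2f = 0.95916; arctan(0.95916) ≈ 0.7646 rad, so α ≈ 1.5291 rad.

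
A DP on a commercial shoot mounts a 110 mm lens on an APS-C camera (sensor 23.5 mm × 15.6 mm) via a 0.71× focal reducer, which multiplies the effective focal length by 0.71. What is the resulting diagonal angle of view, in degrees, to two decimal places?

Effective focal length f = 110 × 0.71 = 78.1 mm.
Sensor diagonal = √(23.5² + 15.6²) = √795.6100 ≈ 28.2066 mm.
α = 2·arctan(28.207 / (2 × 78.1)) = 2·arctan(0.18058) ≈ 20.4723°.

20.47°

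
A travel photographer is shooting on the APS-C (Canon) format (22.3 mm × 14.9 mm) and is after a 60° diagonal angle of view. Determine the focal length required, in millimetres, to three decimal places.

23.227 mm

Sensor diagonal = √(22.3² + 14.9²) = √719.3000 ≈ 26.8198 mm.
From α = 2·arctan(d/2f) we get f = d / (2·tan(α/2)).
With d = 26.8198 mm and α/2 = 30°, tan(α/2) ≈ 0.57735, so f ≈ 26.8198 / 1.15470 ≈ 23.2266 mm.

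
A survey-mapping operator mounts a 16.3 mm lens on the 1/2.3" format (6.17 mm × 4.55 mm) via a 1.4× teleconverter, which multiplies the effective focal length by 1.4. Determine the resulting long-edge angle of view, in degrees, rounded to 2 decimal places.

Effective focal length f = 16.3 × 1.4 = 22.82 mm.
α = 2·arctan(6.17 / (2 × 22.82)) = 2·arctan(0.13519) ≈ 15.3981°.

15.40°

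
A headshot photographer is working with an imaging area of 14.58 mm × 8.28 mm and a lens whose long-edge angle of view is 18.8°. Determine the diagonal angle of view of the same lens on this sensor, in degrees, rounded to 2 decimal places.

From the long-edge AOV: f = 14.58 / (2·tan(9.4°)) = 14.58 / 0.33110 ≈ 44.0353 mm.
Sensor diagonal = √(14.58² + 8.28²) = √281.1348 ≈ 16.7671 mm.
Diagonal AOV = 2·arctan(16.7671 / (2 × 44.0353)) = 2·arctan(0.19038) ≈ 21.5582°.

21.56°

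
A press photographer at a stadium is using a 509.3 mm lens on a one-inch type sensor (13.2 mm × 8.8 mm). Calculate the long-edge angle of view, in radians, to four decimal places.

Angle of view α = 2·arctan(w/2f) with w = 13.2 mm and f = 509.3 mm.
w/2f = 0.01296; arctan(0.01296) ≈ 0.0130 rad, so α ≈ 0.0259 rad.

0.0259 rad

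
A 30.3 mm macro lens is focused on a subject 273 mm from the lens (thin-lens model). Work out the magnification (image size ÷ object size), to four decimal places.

Thin lens: 1/f = 1/dₒ + 1/dᵢ → 1/dᵢ = 1/30.3 − 1/273 = 0.0293403 mm⁻¹, so dᵢ ≈ 34.0828 mm.
Magnification m = dᵢ/dₒ = 34.0828/273 ≈ 0.12485.

0.1248×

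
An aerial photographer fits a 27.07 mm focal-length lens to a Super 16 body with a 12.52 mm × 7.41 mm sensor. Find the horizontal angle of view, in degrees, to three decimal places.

26.042°

Angle of view α = 2·arctan(w/2f) with w = 12.52 mm and f = 27.07 mm.
w/2f = 0.23125; arctan(0.23125) ≈ 13.0209°, so α ≈ 26.0418°.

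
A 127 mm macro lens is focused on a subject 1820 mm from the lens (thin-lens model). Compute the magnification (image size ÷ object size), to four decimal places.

Thin lens: 1/f = 1/dₒ + 1/dᵢ → 1/dᵢ = 1/127 − 1/1820 = 0.0073246 mm⁻¹, so dᵢ ≈ 136.5269 mm.
Magnification m = dᵢ/dₒ = 136.5269/1820 ≈ 0.07501.

0.0750×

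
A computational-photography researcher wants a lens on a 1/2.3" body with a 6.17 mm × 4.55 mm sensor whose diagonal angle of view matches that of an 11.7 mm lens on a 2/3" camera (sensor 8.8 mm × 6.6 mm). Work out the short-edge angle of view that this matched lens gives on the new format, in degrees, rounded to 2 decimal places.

Sensor diagonal = √(8.8² + 6.6²) = √121.0000 ≈ 11.0000 mm.
Sensor diagonal = √(6.17² + 4.55²) = √58.7714 ≈ 7.6663 mm.
Equal diagonal AOV ⇒ f₂ = f₁ · 7.6663/11.0000 = 11.7 × 0.69693 ≈ 8.1541 mm.
Short-edge AOV on the new format = 2·arctan(4.55 / (2 × 8.1541)) = 2·arctan(0.27900) ≈ 31.1783°.

31.18°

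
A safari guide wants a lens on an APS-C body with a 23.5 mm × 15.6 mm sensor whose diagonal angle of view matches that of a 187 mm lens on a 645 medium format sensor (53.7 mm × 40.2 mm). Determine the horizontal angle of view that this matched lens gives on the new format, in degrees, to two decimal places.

Sensor diagonal = √(53.7² + 40.2²) = √4499.7300 ≈ 67.0800 mm.
Sensor diagonal = √(23.5² + 15.6²) = √795.6100 ≈ 28.2066 mm.
Equal diagonal AOV ⇒ f₂ = f₁ · 28.2066/67.0800 = 187 × 0.42049 ≈ 78.6319 mm.
Horizontal AOV on the new format = 2·arctan(23.5 / (2 × 78.6319)) = 2·arctan(0.14943) ≈ 16.9977°.

17.00°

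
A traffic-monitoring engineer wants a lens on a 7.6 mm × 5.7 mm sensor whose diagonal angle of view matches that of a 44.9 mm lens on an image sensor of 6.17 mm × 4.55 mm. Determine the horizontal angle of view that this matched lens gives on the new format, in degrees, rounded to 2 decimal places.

Sensor diagonal = √(6.17² + 4.55²) = √58.7714 ≈ 7.6663 mm.
Sensor diagonal = √(7.6² + 5.7²) = √90.2500 ≈ 9.5000 mm.
Equal diagonal AOV ⇒ f₂ = f₁ · 9.5000/7.6663 = 44.9 × 1.23920 ≈ 55.6400 mm.
Horizontal AOV on the new format = 2·arctan(7.6 / (2 × 55.6400)) = 2·arctan(0.06830) ≈ 7.8140°.

7.81°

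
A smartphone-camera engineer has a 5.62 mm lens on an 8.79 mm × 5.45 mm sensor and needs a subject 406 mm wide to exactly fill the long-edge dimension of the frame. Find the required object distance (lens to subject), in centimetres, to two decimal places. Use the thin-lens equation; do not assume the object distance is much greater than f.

Magnification m = w/W = dᵢ/dₒ; combined with 1/f = 1/dₒ + 1/dᵢ this gives dₒ = f·(1 + W/w).
dₒ = 5.62 mm × (1 + 406/8.79) = 5.62 × 47.1889 ≈ 265.201 mm = 26.5201 cm.

26.52 cm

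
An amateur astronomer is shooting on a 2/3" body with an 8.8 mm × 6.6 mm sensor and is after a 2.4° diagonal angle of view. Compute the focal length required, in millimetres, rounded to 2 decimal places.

262.57 mm

Sensor diagonal = √(8.8² + 6.6²) = √121.0000 ≈ 11.0000 mm.
From α = 2·arctan(d/2f) we get f = d / (2·tan(α/2)).
With d = 11.0000 mm and α/2 = 1.2°, tan(α/2) ≈ 0.02095, so f ≈ 11.0000 / 0.04189 ≈ 262.5673 mm.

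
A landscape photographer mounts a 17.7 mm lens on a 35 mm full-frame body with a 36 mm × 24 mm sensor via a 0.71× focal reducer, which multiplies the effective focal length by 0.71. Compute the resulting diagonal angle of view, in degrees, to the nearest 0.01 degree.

Effective focal length f = 17.7 × 0.71 = 12.567 mm.
Sensor diagonal = √(36² + 24²) = √1872.0000 ≈ 43.2666 mm.
α = 2·arctan(43.267 / (2 × 12.567)) = 2·arctan(1.72144) ≈ 119.6946°.

119.69°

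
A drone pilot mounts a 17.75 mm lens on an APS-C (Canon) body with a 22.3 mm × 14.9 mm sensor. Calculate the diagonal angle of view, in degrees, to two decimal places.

Sensor diagonal = √(22.3² + 14.9²) = √719.3000 ≈ 26.8198 mm.
Angle of view α = 2·arctan(d/2f) with d = 26.8198 mm and f = 17.75 mm.
d/2f = 0.75549; arctan(0.75549) ≈ 37.0706°, so α ≈ 74.1411°.

74.14°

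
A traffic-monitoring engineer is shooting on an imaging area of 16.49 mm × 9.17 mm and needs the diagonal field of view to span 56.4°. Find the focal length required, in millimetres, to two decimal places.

Sensor diagonal = √(16.49² + 9.17²) = √356.0090 ≈ 18.8682 mm.
From α = 2·arctan(d/2f) we get f = d / (2·tan(α/2)).
With d = 18.8682 mm and α/2 = 28.2°, tan(α/2) ≈ 0.53620, so f ≈ 18.8682 / 1.07239 ≈ 17.5945 mm.

17.59 mm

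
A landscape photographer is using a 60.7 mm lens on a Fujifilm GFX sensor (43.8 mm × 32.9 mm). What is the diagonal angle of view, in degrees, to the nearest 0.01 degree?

48.57°

Sensor diagonal = √(43.8² + 32.9²) = √3000.8500 ≈ 54.7800 mm.
Angle of view α = 2·arctan(d/2f) with d = 54.7800 mm and f = 60.7 mm.
d/2f = 0.45124; arctan(0.45124) ≈ 24.2866°, so α ≈ 48.5732°.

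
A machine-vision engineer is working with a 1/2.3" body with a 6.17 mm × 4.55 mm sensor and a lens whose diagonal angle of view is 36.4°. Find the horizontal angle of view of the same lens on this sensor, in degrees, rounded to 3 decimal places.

29.643°

Sensor diagonal = √(6.17² + 4.55²) = √58.7714 ≈ 7.6663 mm.
From the diagonal AOV: f = 7.6663 / (2·tan(18.2°)) = 7.6663 / 0.65757 ≈ 11.6585 mm.
Horizontal AOV = 2·arctan(6.17 / (2 × 11.6585)) = 2·arctan(0.26461) ≈ 29.6431°.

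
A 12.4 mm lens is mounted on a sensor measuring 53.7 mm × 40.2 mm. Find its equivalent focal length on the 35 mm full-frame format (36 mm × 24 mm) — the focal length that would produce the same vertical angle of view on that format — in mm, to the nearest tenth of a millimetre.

Equal angle of view means equal height/f ratio, so f₂ = f₁ · (height₂/height₁) = 12.4 × 24/40.2.
f₂ = 12.4 × 0.59701 ≈ 7.403 mm.

7.4 mm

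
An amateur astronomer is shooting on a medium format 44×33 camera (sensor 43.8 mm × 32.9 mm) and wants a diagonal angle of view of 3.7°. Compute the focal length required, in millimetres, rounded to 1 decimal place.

848.0 mm

Sensor diagonal = √(43.8² + 32.9²) = √3000.8500 ≈ 54.7800 mm.
From α = 2·arctan(d/2f) we get f = d / (2·tan(α/2)).
With d = 54.7800 mm and α/2 = 1.85°, tan(α/2) ≈ 0.03230, so f ≈ 54.7800 / 0.06460 ≈ 847.9927 mm.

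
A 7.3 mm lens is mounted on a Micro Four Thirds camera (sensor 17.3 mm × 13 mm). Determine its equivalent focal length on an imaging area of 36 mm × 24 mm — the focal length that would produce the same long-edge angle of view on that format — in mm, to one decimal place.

Equal angle of view means equal width/f ratio, so f₂ = f₁ · (width₂/width₁) = 7.3 × 36/17.3.
f₂ = 7.3 × 2.08092 ≈ 15.191 mm.

15.2 mm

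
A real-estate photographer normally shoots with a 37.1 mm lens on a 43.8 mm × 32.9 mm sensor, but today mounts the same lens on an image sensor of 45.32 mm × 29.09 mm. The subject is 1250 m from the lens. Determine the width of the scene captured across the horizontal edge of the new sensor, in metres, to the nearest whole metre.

The focal length stays 37.1 mm; the relevant sensor dimension is now w = 45.32 mm. Object distance dₒ = 1250 m = 1.25e+06 mm.
Thin-lens field width W = w·(dₒ − f)/f = 45.32 × (1.25e+06 − 37.1)/37.1 ≈ 1526908.858 mm = 1526.91 m.

1527 m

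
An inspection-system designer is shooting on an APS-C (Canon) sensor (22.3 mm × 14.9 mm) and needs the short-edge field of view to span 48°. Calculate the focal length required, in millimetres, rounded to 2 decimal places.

From α = 2·arctan(h/2f) we get f = h / (2·tan(α/2)).
With h = 14.9 mm and α/2 = 24°, tan(α/2) ≈ 0.44523, so f ≈ 14.9 / 0.89046 ≈ 16.7330 mm.

16.73 mm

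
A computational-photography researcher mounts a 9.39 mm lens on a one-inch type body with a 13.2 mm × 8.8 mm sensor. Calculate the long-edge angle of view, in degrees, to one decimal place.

70.2°

Angle of view α = 2·arctan(w/2f) with w = 13.2 mm and f = 9.39 mm.
w/2f = 0.70288; arctan(0.70288) ≈ 35.1024°, so α ≈ 70.2049°.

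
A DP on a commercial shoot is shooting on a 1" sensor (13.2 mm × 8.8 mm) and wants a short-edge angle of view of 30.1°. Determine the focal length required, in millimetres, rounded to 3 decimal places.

16.364 mm

From α = 2·arctan(h/2f) we get f = h / (2·tan(α/2)).
With h = 8.8 mm and α/2 = 15.05°, tan(α/2) ≈ 0.26888, so f ≈ 8.8 / 0.53777 ≈ 16.3639 mm.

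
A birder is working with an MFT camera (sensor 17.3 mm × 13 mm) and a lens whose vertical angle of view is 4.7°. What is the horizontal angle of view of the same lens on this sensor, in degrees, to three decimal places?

From the vertical AOV: f = 13 / (2·tan(2.35°)) = 13 / 0.08208 ≈ 158.3888 mm.
Horizontal AOV = 2·arctan(17.3 / (2 × 158.3888)) = 2·arctan(0.05461) ≈ 6.2519°.

6.252°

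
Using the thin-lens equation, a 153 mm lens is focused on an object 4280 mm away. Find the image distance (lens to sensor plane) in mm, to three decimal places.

158.672 mm

1/dᵢ = 1/f − 1/dₒ = 1/153 − 1/4280 = 0.0063023 mm⁻¹.
dᵢ = 1/0.0063023 ≈ 158.6722 mm.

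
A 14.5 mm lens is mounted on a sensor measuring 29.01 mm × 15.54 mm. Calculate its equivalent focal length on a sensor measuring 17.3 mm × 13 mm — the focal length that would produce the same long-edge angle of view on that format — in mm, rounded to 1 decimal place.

Equal angle of view means equal width/f ratio, so f₂ = f₁ · (width₂/width₁) = 14.5 × 17.3/29.01.
f₂ = 14.5 × 0.59635 ≈ 8.647 mm.

8.6 mm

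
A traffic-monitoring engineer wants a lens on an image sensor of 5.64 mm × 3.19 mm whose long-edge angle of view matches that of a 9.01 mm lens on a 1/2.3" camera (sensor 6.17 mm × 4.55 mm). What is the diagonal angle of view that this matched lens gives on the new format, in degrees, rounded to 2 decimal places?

Equal long-edge AOV ⇒ f₂ = f₁ · 5.64/6.17 = 9.01 × 0.91410 ≈ 8.2360 mm.
Sensor diagonal = √(5.64² + 3.19²) = √41.9857 ≈ 6.4796 mm.
Diagonal AOV on the new format = 2·arctan(6.4796 / (2 × 8.2360)) = 2·arctan(0.39337) ≈ 42.9464°.

42.95°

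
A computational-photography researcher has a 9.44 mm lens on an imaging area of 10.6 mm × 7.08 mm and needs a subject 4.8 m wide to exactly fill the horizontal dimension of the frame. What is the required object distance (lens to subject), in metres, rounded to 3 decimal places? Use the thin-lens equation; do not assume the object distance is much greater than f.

W: 4.8 m = 4800 mm.
Magnification m = w/W = dᵢ/dₒ; combined with 1/f = 1/dₒ + 1/dᵢ this gives dₒ = f·(1 + W/w).
dₒ = 9.44 mm × (1 + 4800/10.6) = 9.44 × 453.8302 ≈ 4284.157 mm = 4.28416 m.

4.284 m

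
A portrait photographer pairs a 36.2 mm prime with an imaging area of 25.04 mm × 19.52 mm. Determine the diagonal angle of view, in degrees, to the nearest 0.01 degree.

47.36°

Sensor diagonal = √(25.04² + 19.52²) = √1008.0320 ≈ 31.7495 mm.
Angle of view α = 2·arctan(d/2f) with d = 31.7495 mm and f = 36.2 mm.
d/2f = 0.43853; arctan(0.43853) ≈ 23.6789°, so α ≈ 47.3577°.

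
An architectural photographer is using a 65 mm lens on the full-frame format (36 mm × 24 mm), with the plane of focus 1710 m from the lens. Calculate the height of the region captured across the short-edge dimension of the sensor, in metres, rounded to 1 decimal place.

dₒ: 1710 m = 1.71e+06 mm.
Similar triangles through the lens centre give W/dₒ = h/dᵢ; with 1/f = 1/dₒ + 1/dᵢ this gives W = h·(dₒ − f)/f.
W = 24 mm × (1.71e+06 − 65) / 65 = 24 × 26306.6923 ≈ 631360.615 mm = 631.361 m.

631.4 m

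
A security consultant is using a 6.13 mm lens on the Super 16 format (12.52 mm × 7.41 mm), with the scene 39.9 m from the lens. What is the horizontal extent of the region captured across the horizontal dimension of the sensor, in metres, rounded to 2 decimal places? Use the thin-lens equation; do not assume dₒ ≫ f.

dₒ: 39.9 m = 39900 mm.
Similar triangles through the lens centre give W/dₒ = w/dᵢ; with 1/f = 1/dₒ + 1/dᵢ this gives W = w·(dₒ − f)/f.
W = 12.52 mm × (39900 − 6.13) / 6.13 = 12.52 × 6507.9723 ≈ 81479.813 mm = 81.4798 m.

81.48 m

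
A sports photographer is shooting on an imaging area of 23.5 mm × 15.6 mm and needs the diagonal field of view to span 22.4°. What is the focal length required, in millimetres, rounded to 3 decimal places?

71.227 mm

Sensor diagonal = √(23.5² + 15.6²) = √795.6100 ≈ 28.2066 mm.
From α = 2·arctan(d/2f) we get f = d / (2·tan(α/2)).
With d = 28.2066 mm and α/2 = 11.2°, tan(α/2) ≈ 0.19801, so f ≈ 28.2066 / 0.39601 ≈ 71.2268 mm.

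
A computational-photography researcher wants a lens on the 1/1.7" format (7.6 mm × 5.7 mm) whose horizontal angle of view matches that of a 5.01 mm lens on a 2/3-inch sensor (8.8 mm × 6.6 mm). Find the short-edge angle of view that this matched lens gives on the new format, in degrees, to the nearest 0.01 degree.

Equal horizontal AOV ⇒ f₂ = f₁ · 7.6/8.8 = 5.01 × 0.86364 ≈ 4.3268 mm.
Short-edge AOV on the new format = 2·arctan(5.7 / (2 × 4.3268)) = 2·arctan(0.65868) ≈ 66.7444°.

66.74°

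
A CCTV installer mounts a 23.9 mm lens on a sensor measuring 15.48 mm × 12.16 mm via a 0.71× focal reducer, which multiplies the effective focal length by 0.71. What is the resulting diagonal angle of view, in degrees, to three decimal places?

60.230°

Effective focal length f = 23.9 × 0.71 = 16.969 mm.
Sensor diagonal = √(15.48² + 12.16²) = √387.4960 ≈ 19.6849 mm.
α = 2·arctan(19.685 / (2 × 16.969)) = 2·arctan(0.58003) ≈ 60.2297°.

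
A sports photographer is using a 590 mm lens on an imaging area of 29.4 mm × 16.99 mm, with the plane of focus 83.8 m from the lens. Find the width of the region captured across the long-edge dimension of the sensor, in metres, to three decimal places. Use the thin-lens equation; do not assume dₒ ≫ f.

4.146 m

dₒ: 83.8 m = 83800 mm.
Similar triangles through the lens centre give W/dₒ = w/dᵢ; with 1/f = 1/dₒ + 1/dᵢ this gives W = w·(dₒ − f)/f.
W = 29.4 mm × (83800 − 590) / 590 = 29.4 × 141.0339 ≈ 4146.397 mm = 4.1464 m.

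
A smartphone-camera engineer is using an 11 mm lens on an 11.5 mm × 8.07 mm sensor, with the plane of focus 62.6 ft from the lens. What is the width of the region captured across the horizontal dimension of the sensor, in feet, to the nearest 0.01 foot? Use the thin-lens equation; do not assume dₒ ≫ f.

65.41 ft

dₒ: 62.6 ft × 304.8 mm/ft = 19080.48 mm.
Similar triangles through the lens centre give W/dₒ = w/dᵢ; with 1/f = 1/dₒ + 1/dᵢ this gives W = w·(dₒ − f)/f.
W = 11.5 mm × (19080.5 − 11) / 11 = 11.5 × 1733.5890 ≈ 19936.274 mm = 19936.274/304.8 ft = 65.4077 ft.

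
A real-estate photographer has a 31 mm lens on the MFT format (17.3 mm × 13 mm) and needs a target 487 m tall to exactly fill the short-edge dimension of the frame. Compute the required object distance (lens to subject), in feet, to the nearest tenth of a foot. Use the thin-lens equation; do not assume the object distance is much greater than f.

W: 487 m = 487000 mm.
Magnification m = h/W = dᵢ/dₒ; combined with 1/f = 1/dₒ + 1/dᵢ this gives dₒ = f·(1 + W/h).
dₒ = 31 mm × (1 + 487000/13) = 31 × 37462.5385 ≈ 1161338.692 mm = 1161338.692/304.8 ft = 3810.17 ft.

3810.2 ft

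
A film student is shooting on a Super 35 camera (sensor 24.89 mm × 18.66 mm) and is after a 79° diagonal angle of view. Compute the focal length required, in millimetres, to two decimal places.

18.87 mm

Sensor diagonal = √(24.89² + 18.66²) = √967.7077 ≈ 31.1080 mm.
From α = 2·arctan(d/2f) we get f = d / (2·tan(α/2)).
With d = 31.1080 mm and α/2 = 39.5°, tan(α/2) ≈ 0.82434, so f ≈ 31.1080 / 1.64867 ≈ 18.8685 mm.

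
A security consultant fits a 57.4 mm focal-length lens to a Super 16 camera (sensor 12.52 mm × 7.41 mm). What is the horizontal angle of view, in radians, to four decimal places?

0.2173 rad

Angle of view α = 2·arctan(w/2f) with w = 12.52 mm and f = 57.4 mm.
w/2f = 0.10906; arctan(0.10906) ≈ 0.1086 rad, so α ≈ 0.2173 rad.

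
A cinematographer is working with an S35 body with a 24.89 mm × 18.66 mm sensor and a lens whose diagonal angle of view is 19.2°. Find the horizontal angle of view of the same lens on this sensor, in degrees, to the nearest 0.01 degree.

15.41°

Sensor diagonal = √(24.89² + 18.66²) = √967.7077 ≈ 31.1080 mm.
From the diagonal AOV: f = 31.1080 / (2·tan(9.6°)) = 31.1080 / 0.33827 ≈ 91.9608 mm.
Horizontal AOV = 2·arctan(24.89 / (2 × 91.9608)) = 2·arctan(0.13533) ≈ 15.4140°.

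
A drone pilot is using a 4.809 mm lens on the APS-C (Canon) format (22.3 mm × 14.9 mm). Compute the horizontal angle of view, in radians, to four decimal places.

2.3272 rad

Angle of view α = 2·arctan(w/2f) with w = 22.3 mm and f = 4.809 mm.
w/2f = 2.31857; arctan(2.31857) ≈ 1.1636 rad, so α ≈ 2.3272 rad.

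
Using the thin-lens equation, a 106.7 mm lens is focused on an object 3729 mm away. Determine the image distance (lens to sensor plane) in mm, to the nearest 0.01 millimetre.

1/dᵢ = 1/f − 1/dₒ = 1/106.7 − 1/3729 = 0.0091039 mm⁻¹.
dᵢ = 1/0.0091039 ≈ 109.8430 mm.

109.84 mm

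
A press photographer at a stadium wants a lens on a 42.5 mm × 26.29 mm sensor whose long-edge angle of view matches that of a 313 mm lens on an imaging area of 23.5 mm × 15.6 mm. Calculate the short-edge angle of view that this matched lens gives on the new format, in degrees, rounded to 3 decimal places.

Equal long-edge AOV ⇒ f₂ = f₁ · 42.5/23.5 = 313 × 1.80851 ≈ 566.0638 mm.
Short-edge AOV on the new format = 2·arctan(26.29 / (2 × 566.0638)) = 2·arctan(0.02322) ≈ 2.6605°.

2.661°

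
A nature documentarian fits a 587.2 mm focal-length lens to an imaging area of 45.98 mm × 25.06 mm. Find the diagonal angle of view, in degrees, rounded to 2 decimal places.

Sensor diagonal = √(45.98² + 25.06²) = √2742.1640 ≈ 52.3657 mm.
Angle of view α = 2·arctan(d/2f) with d = 52.3657 mm and f = 587.2 mm.
d/2f = 0.04459; arctan(0.04459) ≈ 2.5531°, so α ≈ 5.1062°.

5.11°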